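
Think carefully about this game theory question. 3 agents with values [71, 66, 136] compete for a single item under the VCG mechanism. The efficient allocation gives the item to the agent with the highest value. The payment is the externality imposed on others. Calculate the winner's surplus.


Step 1: The winner is the agent with the highest value: agent 2 with value 136
Step 2: Values of other agents: [71, 66]
Step 3: VCG payment = max of others' values = 71
Step 4: Surplus = 136 - 71 = 65

65


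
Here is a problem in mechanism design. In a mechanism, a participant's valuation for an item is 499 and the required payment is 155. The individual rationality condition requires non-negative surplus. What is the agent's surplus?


Step 1: Surplus = value - payment = 499 - 155 = 344
Step 2: IR is satisfied (surplus >= 0)

344


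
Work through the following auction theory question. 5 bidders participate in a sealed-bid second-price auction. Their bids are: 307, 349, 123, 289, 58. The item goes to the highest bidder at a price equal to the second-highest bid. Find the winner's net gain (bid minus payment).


Step 1: Sort bids in descending order: 349, 307, 289, 123, 58
Step 2: The winning bid is the highest: 349
Step 3: The payment equals the second-highest bid: 307
Step 4: Surplus = winner's bid - payment = 349 - 307 = 42

42


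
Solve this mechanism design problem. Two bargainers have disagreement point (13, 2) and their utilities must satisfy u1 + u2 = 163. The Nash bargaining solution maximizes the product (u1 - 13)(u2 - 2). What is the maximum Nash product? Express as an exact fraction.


Step 1: The Nash solution splits surplus symmetrically above the disagreement point
Step 2: u1 = (total + d1 - d2)/2 = (163 + 13 - 2)/2 = 87
Step 3: u2 = (total - d1 + d2)/2 = (163 - 13 + 2)/2 = 76
Step 4: Nash product = (87 - 13) * (76 - 2)
Step 5: = 74 * 74 = 5476

5476


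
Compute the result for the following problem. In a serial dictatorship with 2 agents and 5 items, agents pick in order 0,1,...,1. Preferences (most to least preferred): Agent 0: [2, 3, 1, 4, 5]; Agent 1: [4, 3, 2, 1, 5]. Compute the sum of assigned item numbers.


Step 1: Agent 0 picks item 2
Step 2: Agent 1 picks item 4
Step 3: Sum = 2 + 4 = 6

6


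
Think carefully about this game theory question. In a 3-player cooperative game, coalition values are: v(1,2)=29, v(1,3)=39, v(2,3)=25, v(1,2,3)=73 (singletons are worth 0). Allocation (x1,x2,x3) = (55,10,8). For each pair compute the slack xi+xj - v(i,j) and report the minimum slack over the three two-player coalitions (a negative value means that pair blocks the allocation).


Step 1: Slack for coalition (1,2): x1+x2 - v12 = 65 - 29 = 36
Step 2: Slack for coalition (1,3): x1+x3 - v13 = 63 - 39 = 24
Step 3: Slack for coalition (2,3): x2+x3 - v23 = 18 - 25 = -7
Step 4: Minimum slack = min(36, 24, -7) = -7, attained by (2,3); coalition (2,3) can block (slack < 0), so the allocation is not in the core

-7


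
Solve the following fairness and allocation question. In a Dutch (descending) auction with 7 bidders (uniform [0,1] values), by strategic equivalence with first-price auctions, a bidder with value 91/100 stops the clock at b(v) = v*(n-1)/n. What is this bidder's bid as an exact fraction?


Step 1: Dutch auctions are strategically equivalent to first-price auctions
Step 2: The equilibrium bid is b(v) = v*(n-1)/n
Step 3: b = 91/100 * 6/7
Step 4: b = 39/50

39/50


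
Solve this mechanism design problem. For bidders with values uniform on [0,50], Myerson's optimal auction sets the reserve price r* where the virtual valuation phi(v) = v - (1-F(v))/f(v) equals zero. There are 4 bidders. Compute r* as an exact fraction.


Step 1: For U[0,50], F(v) = v/50 and f(v) = 1/50
Step 2: phi(v) = v - (1 - v/50)/(1/50) = v - (50 - v) = 2v - 50
Step 3: Set phi(r*) = 0: 2r* - 50 = 0
Step 4: r* = 50/2 = 25 (the number of bidders n = 4 does not enter)

25


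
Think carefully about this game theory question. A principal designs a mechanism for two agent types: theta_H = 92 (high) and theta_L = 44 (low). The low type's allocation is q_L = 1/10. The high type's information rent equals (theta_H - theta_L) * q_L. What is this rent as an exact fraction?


Step 1: theta_H - theta_L = 92 - 44 = 48
Step 2: Information rent = (theta_H - theta_L) * q_L
Step 3: = 48 * 1/10
Step 4: = 24/5

24/5


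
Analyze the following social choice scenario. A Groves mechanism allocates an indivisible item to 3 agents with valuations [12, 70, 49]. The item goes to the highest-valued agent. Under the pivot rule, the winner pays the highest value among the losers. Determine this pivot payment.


Step 1: The efficient winner is agent 1 with value 70
Step 2: Other agents' values: [12, 49]
Step 3: Pivot payment = max(others) = 49
Step 4: The winner pays 49

49


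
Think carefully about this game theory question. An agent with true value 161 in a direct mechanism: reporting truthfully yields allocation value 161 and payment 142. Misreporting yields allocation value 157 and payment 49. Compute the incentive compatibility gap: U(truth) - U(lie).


Step 1: U(truth) = value - payment = 161 - 142 = 19
Step 2: U(lie) = allocation - payment = 157 - 49 = 108
Step 3: IC gap = 19 - 108 = -89

-89


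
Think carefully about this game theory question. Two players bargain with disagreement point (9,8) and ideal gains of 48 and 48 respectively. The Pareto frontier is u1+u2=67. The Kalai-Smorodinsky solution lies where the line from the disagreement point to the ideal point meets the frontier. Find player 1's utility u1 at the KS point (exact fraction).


Step 1: At the KS point, (u1-d1)/r1 = (u2-d2)/r2 = t and u1+u2 = 67
Step 2: u1 = d1 + r1*t and u2 = d2 + r2*t, so (d1 + r1*t) + (d2 + r2*t) = 67
Step 3: t = (67 - 9 - 8)/(48 + 48) = 50/96 = 25/48
Step 4: u1 = d1 + r1*t = 9 + 48 * 25/48 = 34
Step 5: (Check: u2 = d2 + r2*t = 33; u1+u2 = 34 + 33 = 67, on the frontier.)

34


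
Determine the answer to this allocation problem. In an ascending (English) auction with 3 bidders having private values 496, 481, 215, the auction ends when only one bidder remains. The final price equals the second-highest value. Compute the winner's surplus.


Step 1: Identify the highest value: 496
Step 2: Identify the second-highest value: 481
Step 3: The final price = second-highest value = 481
Step 4: Surplus = 496 - 481 = 15

15


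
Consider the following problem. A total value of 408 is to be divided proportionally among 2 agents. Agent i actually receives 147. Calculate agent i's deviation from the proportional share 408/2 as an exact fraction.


Step 1: Proportional share = 408/2 = 204
Step 2: Agent's actual allocation = 147
Step 3: Excess = 147 - 204 = -57

-57


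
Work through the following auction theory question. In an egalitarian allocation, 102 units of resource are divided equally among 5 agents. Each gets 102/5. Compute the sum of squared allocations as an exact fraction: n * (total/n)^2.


Step 1: Each agent's share = 102/5
Step 2: Square of each share = (102/5)^2 = 10404/25
Step 3: Sum of squares = 5 * 10404/25 = 10404/5

10404/5


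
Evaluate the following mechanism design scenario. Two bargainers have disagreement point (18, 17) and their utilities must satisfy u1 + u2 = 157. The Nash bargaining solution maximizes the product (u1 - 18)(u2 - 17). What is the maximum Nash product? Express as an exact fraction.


Step 1: The Nash solution splits surplus symmetrically above the disagreement point
Step 2: u1 = (total + d1 - d2)/2 = (157 + 18 - 17)/2 = 79
Step 3: u2 = (total - d1 + d2)/2 = (157 - 18 + 17)/2 = 78
Step 4: Nash product = (79 - 18) * (78 - 17)
Step 5: = 61 * 61 = 3721

3721


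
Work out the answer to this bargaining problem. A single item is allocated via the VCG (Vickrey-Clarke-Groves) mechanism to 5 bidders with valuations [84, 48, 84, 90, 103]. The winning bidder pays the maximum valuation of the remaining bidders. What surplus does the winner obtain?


Step 1: The winner is the agent with the highest value: agent 4 with value 103
Step 2: Values of other agents: [84, 48, 84, 90]
Step 3: VCG payment = max of others' values = 90
Step 4: Surplus = 103 - 90 = 13

13


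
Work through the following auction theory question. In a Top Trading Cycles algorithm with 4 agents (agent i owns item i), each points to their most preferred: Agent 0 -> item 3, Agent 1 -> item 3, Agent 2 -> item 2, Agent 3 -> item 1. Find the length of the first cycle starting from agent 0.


Step 1: Trace the pointer graph from agent 0: 0 -> 3 -> 1 -> 3
Step 2: A cycle is detected when we revisit agent 3
Step 3: The cycle is: 3 -> 1 -> 3
Step 4: Cycle length = 2

2


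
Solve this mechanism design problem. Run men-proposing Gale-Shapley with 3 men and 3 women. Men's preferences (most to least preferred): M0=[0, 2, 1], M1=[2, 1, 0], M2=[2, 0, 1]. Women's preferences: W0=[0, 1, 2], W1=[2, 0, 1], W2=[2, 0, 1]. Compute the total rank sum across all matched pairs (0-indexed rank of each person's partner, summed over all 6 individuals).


Step 1: Run Gale-Shapley (men propose, women hold best offer):
  M0 proposes to W0; she accepts
  M1 proposes to W2; she accepts
  M2 proposes to W2; she switches from M1
  M1 proposes to W1; she accepts
Step 2: Final matching: W0-M0, W1-M1, W2-M2
Step 3: 0-indexed ranks (man's rank of his match, then woman's): 0 + 0 + 1 + 2 + 0 + 0
Step 4: Total rank sum = 3

3


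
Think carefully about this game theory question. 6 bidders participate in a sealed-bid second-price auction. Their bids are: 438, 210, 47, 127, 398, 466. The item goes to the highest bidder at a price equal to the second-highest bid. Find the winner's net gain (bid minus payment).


Step 1: Sort bids in descending order: 466, 438, 398, 210, 127, 47
Step 2: The winning bid is the highest: 466
Step 3: The payment equals the second-highest bid: 438
Step 4: Surplus = winner's bid - payment = 466 - 438 = 28

28


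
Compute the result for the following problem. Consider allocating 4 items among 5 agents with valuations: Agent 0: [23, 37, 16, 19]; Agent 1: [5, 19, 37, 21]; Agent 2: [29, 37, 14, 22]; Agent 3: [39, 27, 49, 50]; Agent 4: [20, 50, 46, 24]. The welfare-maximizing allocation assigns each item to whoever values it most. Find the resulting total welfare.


Step 1: For each item, find the maximum value among all agents.
Step 2: Item 0 -> Agent 3 (value 39)
Step 3: Item 1 -> Agent 4 (value 50)
Step 4: Item 2 -> Agent 3 (value 49)
Step 5: Item 3 -> Agent 3 (value 50)
Step 6: Total welfare = 39 + 50 + 49 + 50 = 188

188


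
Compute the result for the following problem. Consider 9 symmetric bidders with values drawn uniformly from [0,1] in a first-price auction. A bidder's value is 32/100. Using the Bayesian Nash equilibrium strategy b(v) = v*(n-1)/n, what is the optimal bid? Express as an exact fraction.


Step 1: The symmetric BNE bidding function is b(v) = v * (n-1) / n
Step 2: Substitute v = 8/25 and n = 9
Step 3: b = 8/25 * 8/9
Step 4: b = 64/225

64/225


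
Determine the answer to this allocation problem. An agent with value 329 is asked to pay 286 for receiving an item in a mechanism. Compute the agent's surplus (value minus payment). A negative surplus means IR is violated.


Step 1: Surplus = value - payment = 329 - 286 = 43
Step 2: IR is satisfied (surplus >= 0)

43


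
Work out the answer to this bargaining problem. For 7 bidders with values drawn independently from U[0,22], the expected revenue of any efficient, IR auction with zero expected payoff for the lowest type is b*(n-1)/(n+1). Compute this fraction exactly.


Step 1: By Revenue Equivalence, expected revenue = b*(n-1)/(n+1)
Step 2: Substituting n = 7, b = 22
Step 3: Revenue = 22*(7-1)/(7+1) = 22*6/8
Step 4: Revenue = 132/8 = 33/2

33/2


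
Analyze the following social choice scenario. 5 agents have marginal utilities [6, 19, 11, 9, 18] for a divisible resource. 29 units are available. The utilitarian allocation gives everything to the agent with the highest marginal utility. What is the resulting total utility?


Step 1: The marginal utilities are [6, 19, 11, 9, 18]
Step 2: The highest marginal utility is 19
Step 3: All 29 units go to that agent
Step 4: Total utility = 19 * 29 = 551

551


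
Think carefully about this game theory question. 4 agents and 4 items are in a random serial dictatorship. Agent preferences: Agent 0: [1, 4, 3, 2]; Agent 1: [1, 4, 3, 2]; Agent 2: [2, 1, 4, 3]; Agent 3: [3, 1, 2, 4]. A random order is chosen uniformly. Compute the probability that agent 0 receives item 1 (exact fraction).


Step 1: Agent 0 wants item 1
Step 2: There are 24 possible orderings of agents
Step 3: In 12 orderings, agent 0 gets item 1
Step 4: Probability = 12/24 = 1/2

1/2


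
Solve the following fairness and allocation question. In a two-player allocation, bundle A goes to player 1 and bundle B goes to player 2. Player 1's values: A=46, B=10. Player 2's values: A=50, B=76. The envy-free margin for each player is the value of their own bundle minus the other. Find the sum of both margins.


Step 1: Player 1's margin = v1(A) - v1(B) = 46 - 10 = 36
Step 2: Player 2's margin = v2(B) - v2(A) = 76 - 50 = 26
Step 3: Total margin = 36 + 26 = 62

62


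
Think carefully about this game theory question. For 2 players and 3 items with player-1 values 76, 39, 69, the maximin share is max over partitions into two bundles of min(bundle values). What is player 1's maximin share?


Step 1: Item values = 76, 39, 69
Step 2: Enumerate all 2-bundle partitions and take the smaller bundle:
  Partition 1: {76} vs {39,69} -> bundles 76, 108; min = 76
  Partition 2: {39} vs {76,69} -> bundles 39, 145; min = 39
  Partition 3: {69} vs {76,39} -> bundles 69, 115; min = 69
Step 3: MMS = max(76, 39, 69) = 76

76


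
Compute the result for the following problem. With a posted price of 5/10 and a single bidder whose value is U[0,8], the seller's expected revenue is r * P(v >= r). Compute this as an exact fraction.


Step 1: Posted price r = 1/2, value support [0,8]
Step 2: P(v >= r) = (8 - 1/2)/8 = 15/16
Step 3: Expected revenue = r * P(v >= r) = 1/2 * 15/16
Step 4: Revenue = 15/32

15/32


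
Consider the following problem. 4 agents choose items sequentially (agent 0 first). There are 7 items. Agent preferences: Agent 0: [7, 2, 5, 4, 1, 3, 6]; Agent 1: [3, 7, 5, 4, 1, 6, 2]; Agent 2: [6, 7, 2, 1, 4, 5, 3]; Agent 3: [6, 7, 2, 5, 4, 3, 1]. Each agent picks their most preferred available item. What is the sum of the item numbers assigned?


Step 1: Agent 0 picks item 7
Step 2: Agent 1 picks item 3
Step 3: Agent 2 picks item 6
Step 4: Agent 3 picks item 2
Step 5: Sum = 7 + 3 + 6 + 2 = 18

18


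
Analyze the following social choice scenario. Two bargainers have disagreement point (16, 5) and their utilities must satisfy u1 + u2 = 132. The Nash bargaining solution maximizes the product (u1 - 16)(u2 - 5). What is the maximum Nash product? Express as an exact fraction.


Step 1: The Nash solution splits surplus symmetrically above the disagreement point
Step 2: u1 = (total + d1 - d2)/2 = (132 + 16 - 5)/2 = 143/2
Step 3: u2 = (total - d1 + d2)/2 = (132 - 16 + 5)/2 = 121/2
Step 4: Nash product = (143/2 - 16) * (121/2 - 5)
Step 5: = 111/2 * 111/2 = 12321/4

12321/4


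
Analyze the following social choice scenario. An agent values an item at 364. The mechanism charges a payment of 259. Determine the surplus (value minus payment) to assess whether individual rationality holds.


Step 1: Surplus = value - payment = 364 - 259 = 105
Step 2: IR is satisfied (surplus >= 0)

105


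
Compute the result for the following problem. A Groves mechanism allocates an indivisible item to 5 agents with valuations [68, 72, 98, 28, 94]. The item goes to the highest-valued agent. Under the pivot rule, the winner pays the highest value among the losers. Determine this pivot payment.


Step 1: The efficient winner is agent 2 with value 98
Step 2: Other agents' values: [68, 72, 28, 94]
Step 3: Pivot payment = max(others) = 94
Step 4: The winner pays 94

94


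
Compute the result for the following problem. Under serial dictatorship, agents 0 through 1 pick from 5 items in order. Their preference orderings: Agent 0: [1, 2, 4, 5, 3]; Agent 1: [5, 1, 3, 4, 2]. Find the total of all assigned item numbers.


Step 1: Agent 0 picks item 1
Step 2: Agent 1 picks item 5
Step 3: Sum = 1 + 5 = 6

6


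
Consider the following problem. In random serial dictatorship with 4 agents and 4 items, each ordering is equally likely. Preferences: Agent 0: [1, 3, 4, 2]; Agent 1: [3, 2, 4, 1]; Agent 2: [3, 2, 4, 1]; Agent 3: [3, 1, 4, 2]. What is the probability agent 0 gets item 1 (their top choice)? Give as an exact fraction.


Step 1: Agent 0 wants item 1
Step 2: There are 24 possible orderings of agents
Step 3: In 18 orderings, agent 0 gets item 1
Step 4: Probability = 18/24 = 3/4

3/4


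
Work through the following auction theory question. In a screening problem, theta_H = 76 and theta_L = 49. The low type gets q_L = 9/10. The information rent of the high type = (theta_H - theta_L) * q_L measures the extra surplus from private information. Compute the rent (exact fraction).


Step 1: theta_H - theta_L = 76 - 49 = 27
Step 2: Information rent = (theta_H - theta_L) * q_L
Step 3: = 27 * 9/10
Step 4: = 243/10

243/10


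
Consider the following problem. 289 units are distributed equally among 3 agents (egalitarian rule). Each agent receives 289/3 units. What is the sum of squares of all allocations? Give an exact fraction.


Step 1: Each agent's share = 289/3
Step 2: Square of each share = (289/3)^2 = 83521/9
Step 3: Sum of squares = 3 * 83521/9 = 83521/3

83521/3


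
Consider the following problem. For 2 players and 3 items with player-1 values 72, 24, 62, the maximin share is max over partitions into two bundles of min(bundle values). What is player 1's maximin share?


Step 1: Item values = 72, 24, 62
Step 2: Enumerate all 2-bundle partitions and take the smaller bundle:
  Partition 1: {72} vs {24,62} -> bundles 72, 86; min = 72
  Partition 2: {24} vs {72,62} -> bundles 24, 134; min = 24
  Partition 3: {62} vs {72,24} -> bundles 62, 96; min = 62
Step 3: MMS = max(72, 24, 62) = 72

72


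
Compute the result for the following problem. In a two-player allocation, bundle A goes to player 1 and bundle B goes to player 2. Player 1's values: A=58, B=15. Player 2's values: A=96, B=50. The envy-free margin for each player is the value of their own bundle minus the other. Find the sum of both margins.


Step 1: Player 1's margin = v1(A) - v1(B) = 58 - 15 = 43
Step 2: Player 2's margin = v2(B) - v2(A) = 50 - 96 = -46
Step 3: Total margin = 43 + -46 = -3

-3


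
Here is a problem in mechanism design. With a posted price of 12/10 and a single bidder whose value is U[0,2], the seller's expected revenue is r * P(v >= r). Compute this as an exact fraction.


Step 1: Posted price r = 6/5, value support [0,2]
Step 2: P(v >= r) = (2 - 6/5)/2 = 2/5
Step 3: Expected revenue = r * P(v >= r) = 6/5 * 2/5
Step 4: Revenue = 12/25

12/25


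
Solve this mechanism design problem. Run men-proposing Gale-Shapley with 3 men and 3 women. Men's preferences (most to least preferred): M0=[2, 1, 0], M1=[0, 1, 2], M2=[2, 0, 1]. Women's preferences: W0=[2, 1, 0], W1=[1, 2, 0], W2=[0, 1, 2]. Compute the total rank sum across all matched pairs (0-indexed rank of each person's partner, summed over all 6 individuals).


Step 1: Run Gale-Shapley (men propose, women hold best offer):
  M0 proposes to W2; she accepts
  M1 proposes to W0; she accepts
  M2 proposes to W2; rejected
  M2 proposes to W0; she switches from M1
  M1 proposes to W1; she accepts
Step 2: Final matching: W0-M2, W1-M1, W2-M0
Step 3: 0-indexed ranks (man's rank of his match, then woman's): 1 + 0 + 1 + 0 + 0 + 0
Step 4: Total rank sum = 2

2


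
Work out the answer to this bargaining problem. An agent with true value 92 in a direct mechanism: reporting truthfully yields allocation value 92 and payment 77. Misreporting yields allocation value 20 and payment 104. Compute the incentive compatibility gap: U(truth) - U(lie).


Step 1: U(truth) = value - payment = 92 - 77 = 15
Step 2: U(lie) = allocation - payment = 20 - 104 = -84
Step 3: IC gap = 15 - (-84) = 99

99


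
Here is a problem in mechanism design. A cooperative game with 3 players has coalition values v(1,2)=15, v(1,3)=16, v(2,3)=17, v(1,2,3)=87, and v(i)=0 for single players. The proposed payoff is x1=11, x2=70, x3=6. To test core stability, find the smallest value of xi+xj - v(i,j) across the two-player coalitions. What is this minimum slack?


Step 1: Slack for coalition (1,2): x1+x2 - v12 = 81 - 15 = 66
Step 2: Slack for coalition (1,3): x1+x3 - v13 = 17 - 16 = 1
Step 3: Slack for coalition (2,3): x2+x3 - v23 = 76 - 17 = 59
Step 4: Minimum slack = min(66, 1, 59) = 1, attained by (1,3); no pair can gain by deviating, so the allocation is in the core

1


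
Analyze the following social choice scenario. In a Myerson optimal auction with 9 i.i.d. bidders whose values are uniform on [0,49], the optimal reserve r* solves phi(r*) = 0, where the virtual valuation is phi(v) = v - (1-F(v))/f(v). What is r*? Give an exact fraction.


Step 1: For U[0,49], F(v) = v/49 and f(v) = 1/49
Step 2: phi(v) = v - (1 - v/49)/(1/49) = v - (49 - v) = 2v - 49
Step 3: Set phi(r*) = 0: 2r* - 49 = 0
Step 4: r* = 49/2 (the number of bidders n = 9 does not enter)

49/2


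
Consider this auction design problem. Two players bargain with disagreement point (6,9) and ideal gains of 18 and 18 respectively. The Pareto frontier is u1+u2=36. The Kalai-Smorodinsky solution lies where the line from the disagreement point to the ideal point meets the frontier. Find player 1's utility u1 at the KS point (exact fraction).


Step 1: At the KS point, (u1-d1)/r1 = (u2-d2)/r2 = t and u1+u2 = 36
Step 2: u1 = d1 + r1*t and u2 = d2 + r2*t, so (d1 + r1*t) + (d2 + r2*t) = 36
Step 3: t = (36 - 6 - 9)/(18 + 18) = 21/36 = 7/12
Step 4: u1 = d1 + r1*t = 6 + 18 * 7/12 = 33/2
Step 5: (Check: u2 = d2 + r2*t = 39/2; u1+u2 = 33/2 + 39/2 = 36, on the frontier.)

33/2


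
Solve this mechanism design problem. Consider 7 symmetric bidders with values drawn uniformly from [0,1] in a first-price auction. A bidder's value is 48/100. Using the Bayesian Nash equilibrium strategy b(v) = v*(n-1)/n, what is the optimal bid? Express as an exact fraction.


Step 1: The symmetric BNE bidding function is b(v) = v * (n-1) / n
Step 2: Substitute v = 12/25 and n = 7
Step 3: b = 12/25 * 6/7
Step 4: b = 72/175

72/175


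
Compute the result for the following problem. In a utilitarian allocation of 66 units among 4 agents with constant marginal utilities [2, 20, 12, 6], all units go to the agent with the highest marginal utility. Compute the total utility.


Step 1: The marginal utilities are [2, 20, 12, 6]
Step 2: The highest marginal utility is 20
Step 3: All 66 units go to that agent
Step 4: Total utility = 20 * 66 = 1320

1320


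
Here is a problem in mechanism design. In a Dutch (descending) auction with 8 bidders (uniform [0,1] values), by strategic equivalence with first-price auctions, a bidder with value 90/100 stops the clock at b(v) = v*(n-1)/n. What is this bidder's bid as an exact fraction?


Step 1: Dutch auctions are strategically equivalent to first-price auctions
Step 2: The equilibrium bid is b(v) = v*(n-1)/n
Step 3: b = 9/10 * 7/8
Step 4: b = 63/80

63/80


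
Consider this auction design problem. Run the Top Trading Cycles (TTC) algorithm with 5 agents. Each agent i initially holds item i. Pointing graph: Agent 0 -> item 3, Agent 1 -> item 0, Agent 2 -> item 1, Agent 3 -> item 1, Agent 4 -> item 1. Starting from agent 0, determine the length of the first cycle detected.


Step 1: Trace the pointer graph from agent 0: 0 -> 3 -> 1 -> 0
Step 2: A cycle is detected when we revisit agent 0
Step 3: The cycle is: 0 -> 3 -> 1 -> 0
Step 4: Cycle length = 3

3


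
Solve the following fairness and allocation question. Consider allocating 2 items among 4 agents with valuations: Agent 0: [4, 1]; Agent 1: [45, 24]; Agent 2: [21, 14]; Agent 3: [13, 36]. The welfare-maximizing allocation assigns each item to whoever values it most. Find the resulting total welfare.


Step 1: For each item, find the maximum value among all agents.
Step 2: Item 0 -> Agent 1 (value 45)
Step 3: Item 1 -> Agent 3 (value 36)
Step 4: Total welfare = 45 + 36 = 81

81


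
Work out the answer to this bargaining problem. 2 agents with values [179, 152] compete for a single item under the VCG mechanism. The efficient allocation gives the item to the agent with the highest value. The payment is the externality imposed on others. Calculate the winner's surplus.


Step 1: The winner is the agent with the highest value: agent 0 with value 179
Step 2: Values of other agents: [152]
Step 3: VCG payment = max of others' values = 152
Step 4: Surplus = 179 - 152 = 27

27


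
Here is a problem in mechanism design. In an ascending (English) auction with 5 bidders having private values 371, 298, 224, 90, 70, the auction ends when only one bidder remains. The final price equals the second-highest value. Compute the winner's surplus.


Step 1: Identify the highest value: 371
Step 2: Identify the second-highest value: 298
Step 3: The final price = second-highest value = 298
Step 4: Surplus = 371 - 298 = 73

73


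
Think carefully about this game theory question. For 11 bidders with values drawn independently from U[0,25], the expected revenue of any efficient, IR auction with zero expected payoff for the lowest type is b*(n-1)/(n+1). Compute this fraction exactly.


Step 1: By Revenue Equivalence, expected revenue = b*(n-1)/(n+1)
Step 2: Substituting n = 11, b = 25
Step 3: Revenue = 25*(11-1)/(11+1) = 25*10/12
Step 4: Revenue = 250/12 = 125/6

125/6


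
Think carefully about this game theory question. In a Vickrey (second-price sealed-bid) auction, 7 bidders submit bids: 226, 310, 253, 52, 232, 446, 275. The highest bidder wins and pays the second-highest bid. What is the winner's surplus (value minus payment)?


Step 1: Sort bids in descending order: 446, 310, 275, 253, 232, 226, 52
Step 2: The winning bid is the highest: 446
Step 3: The payment equals the second-highest bid: 310
Step 4: Surplus = winner's bid - payment = 446 - 310 = 136

136


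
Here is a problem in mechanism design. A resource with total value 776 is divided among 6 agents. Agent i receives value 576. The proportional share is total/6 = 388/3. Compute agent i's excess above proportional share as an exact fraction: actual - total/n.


Step 1: Proportional share = 776/6 = 388/3
Step 2: Agent's actual allocation = 576
Step 3: Excess = 576 - 388/3 = 1340/3

1340/3


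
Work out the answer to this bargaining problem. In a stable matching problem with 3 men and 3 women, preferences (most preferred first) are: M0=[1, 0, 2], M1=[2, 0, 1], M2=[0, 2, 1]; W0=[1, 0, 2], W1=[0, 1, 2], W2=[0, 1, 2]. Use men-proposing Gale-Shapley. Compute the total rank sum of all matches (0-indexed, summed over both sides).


Step 1: Run Gale-Shapley (men propose, women hold best offer):
  M0 proposes to W1; she accepts
  M1 proposes to W2; she accepts
  M2 proposes to W0; she accepts
Step 2: Final matching: W0-M2, W1-M0, W2-M1
Step 3: 0-indexed ranks (man's rank of his match, then woman's): 0 + 2 + 0 + 0 + 0 + 1
Step 4: Total rank sum = 3

3


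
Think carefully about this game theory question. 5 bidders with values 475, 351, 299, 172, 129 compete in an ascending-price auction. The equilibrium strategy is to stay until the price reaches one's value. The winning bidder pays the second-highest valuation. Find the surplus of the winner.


Step 1: Identify the highest value: 475
Step 2: Identify the second-highest value: 351
Step 3: The final price = second-highest value = 351
Step 4: Surplus = 475 - 351 = 124

124


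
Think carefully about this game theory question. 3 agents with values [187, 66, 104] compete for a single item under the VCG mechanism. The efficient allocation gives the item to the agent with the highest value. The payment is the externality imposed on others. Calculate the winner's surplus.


Step 1: The winner is the agent with the highest value: agent 0 with value 187
Step 2: Values of other agents: [66, 104]
Step 3: VCG payment = max of others' values = 104
Step 4: Surplus = 187 - 104 = 83

83


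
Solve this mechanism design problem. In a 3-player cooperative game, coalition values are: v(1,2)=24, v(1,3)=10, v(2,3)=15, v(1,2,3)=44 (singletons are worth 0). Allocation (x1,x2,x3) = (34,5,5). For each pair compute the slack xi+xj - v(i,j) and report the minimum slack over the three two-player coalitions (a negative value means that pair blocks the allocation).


Step 1: Slack for coalition (1,2): x1+x2 - v12 = 39 - 24 = 15
Step 2: Slack for coalition (1,3): x1+x3 - v13 = 39 - 10 = 29
Step 3: Slack for coalition (2,3): x2+x3 - v23 = 10 - 15 = -5
Step 4: Minimum slack = min(15, 29, -5) = -5, attained by (2,3); coalition (2,3) can block (slack < 0), so the allocation is not in the core

-5


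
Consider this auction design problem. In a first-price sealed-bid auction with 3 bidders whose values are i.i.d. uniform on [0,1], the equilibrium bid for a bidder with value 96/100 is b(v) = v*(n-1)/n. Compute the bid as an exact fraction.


Step 1: The symmetric BNE bidding function is b(v) = v * (n-1) / n
Step 2: Substitute v = 24/25 and n = 3
Step 3: b = 24/25 * 2/3
Step 4: b = 16/25

16/25


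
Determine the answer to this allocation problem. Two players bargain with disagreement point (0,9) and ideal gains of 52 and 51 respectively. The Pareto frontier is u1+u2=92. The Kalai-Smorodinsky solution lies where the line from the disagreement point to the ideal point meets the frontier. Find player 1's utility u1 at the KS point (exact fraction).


Step 1: At the KS point, (u1-d1)/r1 = (u2-d2)/r2 = t and u1+u2 = 92
Step 2: u1 = d1 + r1*t and u2 = d2 + r2*t, so (d1 + r1*t) + (d2 + r2*t) = 92
Step 3: t = (92 - 0 - 9)/(52 + 51) = 83/103
Step 4: u1 = d1 + r1*t = 0 + 52 * 83/103 = 4316/103
Step 5: (Check: u2 = d2 + r2*t = 5160/103; u1+u2 = 4316/103 + 5160/103 = 92, on the frontier.)

4316/103


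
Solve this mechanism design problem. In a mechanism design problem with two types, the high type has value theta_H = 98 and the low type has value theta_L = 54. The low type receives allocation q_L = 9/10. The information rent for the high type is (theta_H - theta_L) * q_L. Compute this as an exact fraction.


Step 1: theta_H - theta_L = 98 - 54 = 44
Step 2: Information rent = (theta_H - theta_L) * q_L
Step 3: = 44 * 9/10
Step 4: = 198/5

198/5


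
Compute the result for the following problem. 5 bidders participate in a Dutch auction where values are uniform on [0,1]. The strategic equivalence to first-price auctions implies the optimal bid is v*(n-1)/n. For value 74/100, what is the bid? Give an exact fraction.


Step 1: Dutch auctions are strategically equivalent to first-price auctions
Step 2: The equilibrium bid is b(v) = v*(n-1)/n
Step 3: b = 37/50 * 4/5
Step 4: b = 74/125

74/125


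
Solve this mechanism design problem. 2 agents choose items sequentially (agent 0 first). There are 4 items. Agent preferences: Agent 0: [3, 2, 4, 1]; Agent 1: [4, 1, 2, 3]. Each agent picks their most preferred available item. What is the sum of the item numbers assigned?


Step 1: Agent 0 picks item 3
Step 2: Agent 1 picks item 4
Step 3: Sum = 3 + 4 = 7

7


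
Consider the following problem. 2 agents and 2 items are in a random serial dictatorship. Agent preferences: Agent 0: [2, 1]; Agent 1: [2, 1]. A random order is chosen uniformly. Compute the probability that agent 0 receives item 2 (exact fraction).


Step 1: Agent 0 wants item 2
Step 2: There are 2 possible orderings of agents
Step 3: In 1 orderings, agent 0 gets item 2
Step 4: Probability = 1/2

1/2


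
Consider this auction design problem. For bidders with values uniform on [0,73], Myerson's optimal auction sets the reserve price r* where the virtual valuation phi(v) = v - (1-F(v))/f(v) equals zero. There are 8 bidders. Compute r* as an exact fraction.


Step 1: For U[0,73], F(v) = v/73 and f(v) = 1/73
Step 2: phi(v) = v - (1 - v/73)/(1/73) = v - (73 - v) = 2v - 73
Step 3: Set phi(r*) = 0: 2r* - 73 = 0
Step 4: r* = 73/2 (the number of bidders n = 8 does not enter)

73/2


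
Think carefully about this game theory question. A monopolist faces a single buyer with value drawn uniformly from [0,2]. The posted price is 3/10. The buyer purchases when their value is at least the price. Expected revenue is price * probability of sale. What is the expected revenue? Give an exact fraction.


Step 1: Posted price r = 3/10, value support [0,2]
Step 2: P(v >= r) = (2 - 3/10)/2 = 17/20
Step 3: Expected revenue = r * P(v >= r) = 3/10 * 17/20
Step 4: Revenue = 51/200

51/200


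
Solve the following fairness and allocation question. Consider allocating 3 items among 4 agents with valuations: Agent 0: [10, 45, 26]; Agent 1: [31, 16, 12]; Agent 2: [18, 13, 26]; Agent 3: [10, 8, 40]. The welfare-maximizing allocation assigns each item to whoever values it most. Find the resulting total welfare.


Step 1: For each item, find the maximum value among all agents.
Step 2: Item 0 -> Agent 1 (value 31)
Step 3: Item 1 -> Agent 0 (value 45)
Step 4: Item 2 -> Agent 3 (value 40)
Step 5: Total welfare = 31 + 45 + 40 = 116

116


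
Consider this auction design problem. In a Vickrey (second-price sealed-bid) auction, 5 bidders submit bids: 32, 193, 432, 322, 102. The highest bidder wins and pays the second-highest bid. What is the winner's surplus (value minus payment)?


Step 1: Sort bids in descending order: 432, 322, 193, 102, 32
Step 2: The winning bid is the highest: 432
Step 3: The payment equals the second-highest bid: 322
Step 4: Surplus = winner's bid - payment = 432 - 322 = 110

110


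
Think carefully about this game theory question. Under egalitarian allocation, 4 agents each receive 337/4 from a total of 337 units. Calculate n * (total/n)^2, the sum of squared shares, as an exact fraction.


Step 1: Each agent's share = 337/4
Step 2: Square of each share = (337/4)^2 = 113569/16
Step 3: Sum of squares = 4 * 113569/16 = 113569/4

113569/4


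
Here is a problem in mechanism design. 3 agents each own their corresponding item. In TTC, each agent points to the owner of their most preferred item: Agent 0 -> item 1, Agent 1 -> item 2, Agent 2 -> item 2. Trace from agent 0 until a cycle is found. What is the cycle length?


Step 1: Trace the pointer graph from agent 0: 0 -> 1 -> 2 -> 2
Step 2: A cycle is detected when we revisit agent 2
Step 3: The cycle is: 2 -> 2
Step 4: Cycle length = 1

1


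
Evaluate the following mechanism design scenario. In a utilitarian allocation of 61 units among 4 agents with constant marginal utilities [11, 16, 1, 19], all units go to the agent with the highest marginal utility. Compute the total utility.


Step 1: The marginal utilities are [11, 16, 1, 19]
Step 2: The highest marginal utility is 19
Step 3: All 61 units go to that agent
Step 4: Total utility = 19 * 61 = 1159

1159


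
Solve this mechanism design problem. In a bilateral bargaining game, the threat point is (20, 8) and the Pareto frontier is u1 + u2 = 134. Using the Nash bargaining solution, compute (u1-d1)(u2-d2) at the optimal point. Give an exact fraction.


Step 1: The Nash solution splits surplus symmetrically above the disagreement point
Step 2: u1 = (total + d1 - d2)/2 = (134 + 20 - 8)/2 = 73
Step 3: u2 = (total - d1 + d2)/2 = (134 - 20 + 8)/2 = 61
Step 4: Nash product = (73 - 20) * (61 - 8)
Step 5: = 53 * 53 = 2809

2809


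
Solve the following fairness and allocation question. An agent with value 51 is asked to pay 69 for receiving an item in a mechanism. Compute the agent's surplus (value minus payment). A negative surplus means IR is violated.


Step 1: Surplus = value - payment = 51 - 69 = -18
Step 2: IR is violated (surplus < 0)

-18


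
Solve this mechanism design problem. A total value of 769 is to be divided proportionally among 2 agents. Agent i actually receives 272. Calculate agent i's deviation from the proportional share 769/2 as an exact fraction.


Step 1: Proportional share = 769/2
Step 2: Agent's actual allocation = 272
Step 3: Excess = 272 - 769/2 = -225/2

-225/2


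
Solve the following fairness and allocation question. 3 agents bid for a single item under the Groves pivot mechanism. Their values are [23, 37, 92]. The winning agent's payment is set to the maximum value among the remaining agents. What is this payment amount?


Step 1: The efficient winner is agent 2 with value 92
Step 2: Other agents' values: [23, 37]
Step 3: Pivot payment = max(others) = 37
Step 4: The winner pays 37

37


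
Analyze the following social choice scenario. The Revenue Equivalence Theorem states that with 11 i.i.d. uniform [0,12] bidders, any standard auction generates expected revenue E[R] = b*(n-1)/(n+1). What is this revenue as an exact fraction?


Step 1: By Revenue Equivalence, expected revenue = b*(n-1)/(n+1)
Step 2: Substituting n = 11, b = 12
Step 3: Revenue = 12*(11-1)/(11+1) = 12*10/12
Step 4: Revenue = 120/12 = 10

10


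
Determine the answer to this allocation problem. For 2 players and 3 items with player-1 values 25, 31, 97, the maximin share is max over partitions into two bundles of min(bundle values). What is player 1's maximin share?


Step 1: Item values = 25, 31, 97
Step 2: Enumerate all 2-bundle partitions and take the smaller bundle:
  Partition 1: {25} vs {31,97} -> bundles 25, 128; min = 25
  Partition 2: {31} vs {25,97} -> bundles 31, 122; min = 31
  Partition 3: {97} vs {25,31} -> bundles 97, 56; min = 56
Step 3: MMS = max(25, 31, 56) = 56

56


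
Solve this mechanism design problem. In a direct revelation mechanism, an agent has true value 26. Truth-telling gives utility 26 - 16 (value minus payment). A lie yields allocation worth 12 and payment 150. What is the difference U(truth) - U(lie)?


Step 1: U(truth) = value - payment = 26 - 16 = 10
Step 2: U(lie) = allocation - payment = 12 - 150 = -138
Step 3: IC gap = 10 - (-138) = 148

148


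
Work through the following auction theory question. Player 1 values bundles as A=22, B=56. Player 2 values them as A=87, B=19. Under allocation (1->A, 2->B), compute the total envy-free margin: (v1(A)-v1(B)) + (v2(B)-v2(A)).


Step 1: Player 1's margin = v1(A) - v1(B) = 22 - 56 = -34
Step 2: Player 2's margin = v2(B) - v2(A) = 19 - 87 = -68
Step 3: Total margin = -34 + -68 = -102

-102


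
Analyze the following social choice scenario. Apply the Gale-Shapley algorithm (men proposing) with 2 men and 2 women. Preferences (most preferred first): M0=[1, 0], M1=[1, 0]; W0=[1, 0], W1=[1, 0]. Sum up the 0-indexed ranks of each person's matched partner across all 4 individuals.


Step 1: Run Gale-Shapley (men propose, women hold best offer):
  M0 proposes to W1; she accepts
  M1 proposes to W1; she switches from M0
  M0 proposes to W0; she accepts
Step 2: Final matching: W0-M0, W1-M1
Step 3: 0-indexed ranks (man's rank of his match, then woman's): 1 + 1 + 0 + 0
Step 4: Total rank sum = 2

2


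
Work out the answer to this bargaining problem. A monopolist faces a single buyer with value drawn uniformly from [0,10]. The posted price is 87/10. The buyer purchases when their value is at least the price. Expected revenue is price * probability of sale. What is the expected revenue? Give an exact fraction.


Step 1: Posted price r = 87/10, value support [0,10]
Step 2: P(v >= r) = (10 - 87/10)/10 = 13/100
Step 3: Expected revenue = r * P(v >= r) = 87/10 * 13/100
Step 4: Revenue = 1131/1000

1131/1000


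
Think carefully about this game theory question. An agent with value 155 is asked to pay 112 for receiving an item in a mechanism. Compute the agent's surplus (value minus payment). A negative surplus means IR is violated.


Step 1: Surplus = value - payment = 155 - 112 = 43
Step 2: IR is satisfied (surplus >= 0)

43
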